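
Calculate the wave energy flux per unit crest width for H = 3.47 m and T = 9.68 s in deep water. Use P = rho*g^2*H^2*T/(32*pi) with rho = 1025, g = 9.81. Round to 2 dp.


P = rho * g^2 * H^2 * T / (32 * pi)
P = 1025 * 9.81^2 * 3.47^2 * 9.68 / (32 * pi)
P = 1025 * 96.2361 * 12.0409 * 9.68 / 100.53096
P = 114365.84 W/m

114365.84


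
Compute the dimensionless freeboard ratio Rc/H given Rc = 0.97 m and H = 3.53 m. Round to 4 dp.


Relative freeboard = Rc / H
= 0.97 / 3.53
= 0.2748

0.2748


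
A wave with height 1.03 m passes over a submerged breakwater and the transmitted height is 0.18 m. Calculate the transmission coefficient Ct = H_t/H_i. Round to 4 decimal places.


Ct = H_t / H_i
Ct = 0.18 / 1.03
Ct = 0.1748

0.1748


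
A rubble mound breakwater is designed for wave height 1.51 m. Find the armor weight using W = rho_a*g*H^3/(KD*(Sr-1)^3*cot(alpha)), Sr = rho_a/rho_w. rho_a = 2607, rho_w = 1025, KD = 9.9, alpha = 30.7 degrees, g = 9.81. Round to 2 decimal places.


Sr = rho_a / rho_w = 2607 / 1025 = 2.543415
(Sr - 1) = 1.543415
(Sr - 1)^3 = 3.676612
cot(30.7) = 1 / tan(30.7) = 1 / 0.593757 = 1.684192
Numerator = 2607 * 9.81 * 1.51^3 = 88052.3357
Denominator = 9.9 * 3.676612 * 1.684192 = 61.301997
W = 88052.3357 / 61.301997
W = 1436.37 N

1436.37


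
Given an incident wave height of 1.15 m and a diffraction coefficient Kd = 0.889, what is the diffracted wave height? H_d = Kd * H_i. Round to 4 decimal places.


H_d = Kd * H_i
H_d = 0.889 * 1.15
H_d = 1.0224 m

1.0224


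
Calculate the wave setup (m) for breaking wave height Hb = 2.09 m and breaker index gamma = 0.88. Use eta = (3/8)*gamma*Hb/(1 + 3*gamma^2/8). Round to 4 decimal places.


eta = (3/8) * gamma * Hb / (1 + 3*gamma^2/8)
Numerator = (3/8) * 0.88 * 2.09 = 0.689700
Denominator = 1 + 3*0.88^2/8 = 1 + 0.290400 = 1.290400
eta = 0.689700 / 1.290400
eta = 0.5345 m

0.5345


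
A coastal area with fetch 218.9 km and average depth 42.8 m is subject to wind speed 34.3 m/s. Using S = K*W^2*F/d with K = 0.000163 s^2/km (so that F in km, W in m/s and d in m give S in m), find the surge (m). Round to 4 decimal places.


S = K * W^2 * F / d
W^2 = 34.3^2 = 1176.49
S = 0.000163 * 1176.49 * 218.9 / 42.8
Numerator = 0.000163 * 1176.49 * 218.9 = 41.977987
S = 41.977987 / 42.8 = 0.9808 m

0.9808


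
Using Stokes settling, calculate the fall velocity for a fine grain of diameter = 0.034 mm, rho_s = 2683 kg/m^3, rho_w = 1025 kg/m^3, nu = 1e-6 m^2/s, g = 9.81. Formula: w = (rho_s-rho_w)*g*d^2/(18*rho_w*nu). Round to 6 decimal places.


w = (rho_s - rho_w) * g * d^2 / (18 * rho_w * nu)
d = 0.034 mm = 0.000034 m
rho_s - rho_w = 2683 - 1025 = 1658
Numerator = 1658 * 9.81 * (0.000034)^2 = 0.000018802317
Denominator = 18 * 1025 * 1e-6 = 0.018450
w = 0.001019 m/s

0.001019


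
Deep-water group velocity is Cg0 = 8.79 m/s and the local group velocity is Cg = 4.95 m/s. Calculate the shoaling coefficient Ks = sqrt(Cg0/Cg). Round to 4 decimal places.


Ks = sqrt(Cg0 / Cg)
Ks = sqrt(8.79 / 4.95)
Ks = sqrt(1.7758)
Ks = 1.3326

1.3326


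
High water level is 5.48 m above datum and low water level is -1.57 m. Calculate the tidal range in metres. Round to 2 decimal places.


Tidal range = High water - Low water
Tidal range = 5.48 - (-1.57)
Tidal range = 7.05 m

7.05


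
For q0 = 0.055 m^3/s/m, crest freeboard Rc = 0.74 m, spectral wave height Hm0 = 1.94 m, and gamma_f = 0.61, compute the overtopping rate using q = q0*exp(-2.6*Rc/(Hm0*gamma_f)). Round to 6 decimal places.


q = q0 * exp(-2.6 * Rc / (Hm0 * gamma_f))
Exponent = -2.6 * 0.74 / (1.94 * 0.61)
= -2.6 * 0.74 / 1.1834
= -1.625824
exp(-1.625824) = 0.196750
q = 0.055 * 0.196750
q = 0.010821 m^3/s/m

0.010821


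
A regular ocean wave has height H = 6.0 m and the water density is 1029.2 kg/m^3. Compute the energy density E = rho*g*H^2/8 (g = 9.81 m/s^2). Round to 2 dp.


E = (1/8) * rho * g * H^2
E = (1/8) * 1029.2 * 9.81 * 6.0^2
E = 0.125 * 1029.2 * 9.81 * 36.0000
E = 45434.03 J/m^2

45434.03


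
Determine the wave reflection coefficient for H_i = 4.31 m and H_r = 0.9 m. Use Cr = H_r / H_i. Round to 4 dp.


Cr = H_r / H_i
Cr = 0.9 / 4.31
Cr = 0.2088

0.2088


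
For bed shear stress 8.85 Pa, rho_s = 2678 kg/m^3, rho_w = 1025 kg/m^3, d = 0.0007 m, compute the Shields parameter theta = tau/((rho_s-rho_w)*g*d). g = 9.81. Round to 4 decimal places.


theta = tau / ((rho_s - rho_w) * g * d)
rho_s - rho_w = 2678 - 1025 = 1653
Denominator = 1653 * 9.81 * 0.0007 = 11.351151
theta = 8.85 / 11.351151
theta = 0.7797

0.7797


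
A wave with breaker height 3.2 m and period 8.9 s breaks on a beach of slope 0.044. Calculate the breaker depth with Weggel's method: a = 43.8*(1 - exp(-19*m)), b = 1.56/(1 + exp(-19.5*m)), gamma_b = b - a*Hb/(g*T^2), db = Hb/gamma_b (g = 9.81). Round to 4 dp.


a = 43.8 * (1 - exp(-19 * m))
exp(-19 * 0.044) = exp(-0.8360) = 0.433441
a = 43.8 * (1 - 0.433441) = 24.815292
b = 1.56 / (1 + exp(-19.5 * m))
exp(-19.5 * 0.044) = exp(-0.8580) = 0.424009
b = 1.56 / (1 + 0.424009) = 1.095498
Hb / (g * T^2) = 3.2 / (9.81 * 8.9^2) = 3.2 / 777.0501 = 0.00411814
gamma_b = b - a * Hb/(g*T^2) = 1.095498 - 24.815292 * 0.00411814 = 0.993306
db = Hb / gamma_b = 3.2 / 0.993306
db = 3.2216 m

3.2216


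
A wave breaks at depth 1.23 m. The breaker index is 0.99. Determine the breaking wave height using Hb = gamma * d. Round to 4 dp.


Hb = gamma * d
Hb = 0.99 * 1.23
Hb = 1.2177 m

1.2177


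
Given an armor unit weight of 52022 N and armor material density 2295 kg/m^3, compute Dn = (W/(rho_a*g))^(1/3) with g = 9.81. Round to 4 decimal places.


V = W / (rho_a * g)
V = 52022 / (2295 * 9.81)
V = 52022 / 22513.95
V = 2.310656 m^3
Dn = V^(1/3) = 2.310656^(1/3)
Dn = 1.3220 m

1.3220


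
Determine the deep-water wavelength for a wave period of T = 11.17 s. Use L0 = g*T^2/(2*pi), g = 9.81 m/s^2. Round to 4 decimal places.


L0 = g * T^2 / (2 * pi)
L0 = 9.81 * 11.17^2 / (2 * pi)
L0 = 9.81 * 124.7689 / 6.28319
L0 = 1223.9829 / 6.28319
L0 = 194.8029 m

194.8029


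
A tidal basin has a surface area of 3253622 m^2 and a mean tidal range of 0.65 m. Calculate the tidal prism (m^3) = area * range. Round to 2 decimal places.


Tidal prism = Area * Tidal range
P = 3253622 * 0.65
P = 2114854.30 m^3

2114854.30


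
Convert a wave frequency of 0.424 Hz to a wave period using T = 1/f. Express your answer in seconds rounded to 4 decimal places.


T = 1 / f
T = 1 / 0.424
T = 2.3585 s

2.3585


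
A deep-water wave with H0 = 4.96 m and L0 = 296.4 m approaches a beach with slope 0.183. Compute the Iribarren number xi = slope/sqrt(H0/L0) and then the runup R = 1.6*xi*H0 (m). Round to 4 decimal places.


xi = slope / sqrt(H0/L0)
H0/L0 = 4.96/296.4 = 0.016734
sqrt(0.016734) = 0.129361
xi = 0.183 / 0.129361 = 1.414651
R = 1.6 * xi * H0 = 1.6 * 1.414651 * 4.96
R = 11.2267 m

11.2267


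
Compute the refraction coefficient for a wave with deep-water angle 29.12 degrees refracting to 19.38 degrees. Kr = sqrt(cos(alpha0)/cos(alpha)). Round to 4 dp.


Kr = sqrt(cos(alpha0) / cos(alpha))
cos(29.12) = 0.873602
cos(19.38) = 0.943339
Kr = sqrt(0.873602 / 0.943339)
Kr = sqrt(0.926075)
Kr = 0.9623

0.9623


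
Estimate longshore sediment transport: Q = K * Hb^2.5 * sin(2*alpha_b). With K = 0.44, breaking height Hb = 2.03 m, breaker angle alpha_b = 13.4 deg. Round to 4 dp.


Q = K * Hb^2.5 * sin(2 * alpha_b)
Hb^2.5 = 2.03^2.5 = 5.871379
sin(2 * 13.4) = sin(26.8) = 0.450878
Q = 0.44 * 5.871379 * 0.450878
Q = 1.1648 m^3/s

1.1648


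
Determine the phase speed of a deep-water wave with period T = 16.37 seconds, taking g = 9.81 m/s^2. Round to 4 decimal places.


We use the deep-water celerity formula:
C = g * T / (2 * pi)
C = 9.81 * 16.37 / (2 * 3.14159...)
C = 160.589700 / 6.283185
C = 25.5586 m/s

25.5586


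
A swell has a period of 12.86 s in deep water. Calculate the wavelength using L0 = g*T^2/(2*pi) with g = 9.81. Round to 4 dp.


L0 = g * T^2 / (2 * pi)
L0 = 9.81 * 12.86^2 / (2 * pi)
L0 = 9.81 * 165.3796 / 6.28319
L0 = 1622.3739 / 6.28319
L0 = 258.2088 m

258.2088


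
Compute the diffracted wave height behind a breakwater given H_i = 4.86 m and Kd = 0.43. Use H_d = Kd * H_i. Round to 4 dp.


H_d = Kd * H_i
H_d = 0.43 * 4.86
H_d = 2.0898 m

2.0898


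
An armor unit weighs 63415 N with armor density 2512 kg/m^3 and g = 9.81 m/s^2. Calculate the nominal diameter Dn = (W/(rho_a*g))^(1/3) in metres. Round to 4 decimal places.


V = W / (rho_a * g)
V = 63415 / (2512 * 9.81)
V = 63415 / 24642.72
V = 2.573377 m^3
Dn = V^(1/3) = 2.573377^(1/3)
Dn = 1.3704 m

1.3704


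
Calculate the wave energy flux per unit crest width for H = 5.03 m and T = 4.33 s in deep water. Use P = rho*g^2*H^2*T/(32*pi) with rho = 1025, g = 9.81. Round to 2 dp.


P = rho * g^2 * H^2 * T / (32 * pi)
P = 1025 * 9.81^2 * 5.03^2 * 4.33 / (32 * pi)
P = 1025 * 96.2361 * 25.3009 * 4.33 / 100.53096
P = 107494.41 W/m

107494.41


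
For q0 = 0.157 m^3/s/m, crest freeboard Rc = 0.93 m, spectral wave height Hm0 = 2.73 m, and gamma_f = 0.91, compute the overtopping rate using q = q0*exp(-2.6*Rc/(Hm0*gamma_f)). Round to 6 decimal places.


q = q0 * exp(-2.6 * Rc / (Hm0 * gamma_f))
Exponent = -2.6 * 0.93 / (2.73 * 0.91)
= -2.6 * 0.93 / 2.4843
= -0.973312
exp(-0.973312) = 0.377829
q = 0.157 * 0.377829
q = 0.059319 m^3/s/m

0.059319


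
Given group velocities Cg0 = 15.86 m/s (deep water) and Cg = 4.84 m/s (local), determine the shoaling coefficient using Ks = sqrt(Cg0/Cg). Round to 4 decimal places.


Ks = sqrt(Cg0 / Cg)
Ks = sqrt(15.86 / 4.84)
Ks = sqrt(3.2769)
Ks = 1.8102

1.8102


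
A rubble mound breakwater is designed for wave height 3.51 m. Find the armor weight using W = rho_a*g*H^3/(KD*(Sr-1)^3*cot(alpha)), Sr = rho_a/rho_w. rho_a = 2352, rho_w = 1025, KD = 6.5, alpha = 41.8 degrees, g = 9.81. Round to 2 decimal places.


Sr = rho_a / rho_w = 2352 / 1025 = 2.294634
(Sr - 1) = 1.294634
(Sr - 1)^3 = 2.169907
cot(41.8) = 1 / tan(41.8) = 1 / 0.894103 = 1.118439
Numerator = 2352 * 9.81 * 3.51^3 = 997763.6414
Denominator = 6.5 * 2.169907 * 1.118439 = 15.774910
W = 997763.6414 / 15.774910
W = 63250.04 N

63250.04


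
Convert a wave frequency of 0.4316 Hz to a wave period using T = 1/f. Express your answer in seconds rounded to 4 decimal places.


T = 1 / f
T = 1 / 0.4316
T = 2.3170 s

2.3170


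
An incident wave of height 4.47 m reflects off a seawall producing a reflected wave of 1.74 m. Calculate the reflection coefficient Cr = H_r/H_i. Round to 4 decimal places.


Cr = H_r / H_i
Cr = 1.74 / 4.47
Cr = 0.3893

0.3893


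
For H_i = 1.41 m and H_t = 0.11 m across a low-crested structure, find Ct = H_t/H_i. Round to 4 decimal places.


Ct = H_t / H_i
Ct = 0.11 / 1.41
Ct = 0.0780

0.0780


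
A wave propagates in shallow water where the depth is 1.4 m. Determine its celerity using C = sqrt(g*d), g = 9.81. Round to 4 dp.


Using the shallow-water approximation:
C = sqrt(g * d) = sqrt(9.81 * 1.4)
C = sqrt(13.7340)
C = 3.7059 m/s

3.7059


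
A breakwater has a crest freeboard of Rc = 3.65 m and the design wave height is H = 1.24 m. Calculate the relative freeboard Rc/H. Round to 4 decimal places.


Relative freeboard = Rc / H
= 3.65 / 1.24
= 2.9435

2.9435


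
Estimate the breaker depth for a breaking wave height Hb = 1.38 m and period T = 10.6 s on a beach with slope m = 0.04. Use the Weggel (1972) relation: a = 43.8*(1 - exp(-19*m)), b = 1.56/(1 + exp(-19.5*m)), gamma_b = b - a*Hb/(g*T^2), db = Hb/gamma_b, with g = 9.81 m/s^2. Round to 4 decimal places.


a = 43.8 * (1 - exp(-19 * m))
exp(-19 * 0.04) = exp(-0.7600) = 0.467666
a = 43.8 * (1 - 0.467666) = 23.316210
b = 1.56 / (1 + exp(-19.5 * m))
exp(-19.5 * 0.04) = exp(-0.7800) = 0.458406
b = 1.56 / (1 + 0.458406) = 1.069661
Hb / (g * T^2) = 1.38 / (9.81 * 10.6^2) = 1.38 / 1102.2516 = 0.00125198
gamma_b = b - a * Hb/(g*T^2) = 1.069661 - 23.316210 * 0.00125198 = 1.040469
db = Hb / gamma_b = 1.38 / 1.040469
db = 1.3263 m

1.3263


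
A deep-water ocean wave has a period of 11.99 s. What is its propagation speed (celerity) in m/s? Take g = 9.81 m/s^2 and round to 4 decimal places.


We use the deep-water celerity formula:
C = g * T / (2 * pi)
C = 9.81 * 11.99 / (2 * 3.14159...)
C = 117.621900 / 6.283185
C = 18.7201 m/s

18.7201


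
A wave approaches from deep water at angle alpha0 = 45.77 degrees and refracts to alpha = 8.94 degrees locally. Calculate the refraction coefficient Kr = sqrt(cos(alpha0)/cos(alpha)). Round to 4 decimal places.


Kr = sqrt(cos(alpha0) / cos(alpha))
cos(45.77) = 0.697540
cos(8.94) = 0.987852
Kr = sqrt(0.697540 / 0.987852)
Kr = sqrt(0.706119)
Kr = 0.8403

0.8403


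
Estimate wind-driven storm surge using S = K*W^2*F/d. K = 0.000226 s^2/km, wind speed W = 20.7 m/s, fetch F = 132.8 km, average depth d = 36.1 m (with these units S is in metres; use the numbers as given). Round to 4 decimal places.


S = K * W^2 * F / d
W^2 = 20.7^2 = 428.49
S = 0.000226 * 428.49 * 132.8 / 36.1
Numerator = 0.000226 * 428.49 * 132.8 = 12.860185
S = 12.860185 / 36.1 = 0.3562 m

0.3562


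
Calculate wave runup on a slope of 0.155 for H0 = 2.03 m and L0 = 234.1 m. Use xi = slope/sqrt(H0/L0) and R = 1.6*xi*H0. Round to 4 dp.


xi = slope / sqrt(H0/L0)
H0/L0 = 2.03/234.1 = 0.008672
sqrt(0.008672) = 0.093121
xi = 0.155 / 0.093121 = 1.664502
R = 1.6 * xi * H0 = 1.6 * 1.664502 * 2.03
R = 5.4063 m

5.4063


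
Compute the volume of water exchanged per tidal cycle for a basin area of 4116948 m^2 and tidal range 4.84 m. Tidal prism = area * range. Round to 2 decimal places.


Tidal prism = Area * Tidal range
P = 4116948 * 4.84
P = 19926028.32 m^3

19926028.32


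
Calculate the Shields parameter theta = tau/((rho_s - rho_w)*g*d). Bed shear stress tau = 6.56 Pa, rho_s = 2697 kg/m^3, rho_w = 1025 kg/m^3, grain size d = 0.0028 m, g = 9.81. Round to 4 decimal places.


theta = tau / ((rho_s - rho_w) * g * d)
rho_s - rho_w = 2697 - 1025 = 1672
Denominator = 1672 * 9.81 * 0.0028 = 45.926496
theta = 6.56 / 45.926496
theta = 0.1428

0.1428


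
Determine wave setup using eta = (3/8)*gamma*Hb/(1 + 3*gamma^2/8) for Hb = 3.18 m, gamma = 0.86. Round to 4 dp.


eta = (3/8) * gamma * Hb / (1 + 3*gamma^2/8)
Numerator = (3/8) * 0.86 * 3.18 = 1.025550
Denominator = 1 + 3*0.86^2/8 = 1 + 0.277350 = 1.277350
eta = 1.025550 / 1.277350
eta = 0.8029 m

0.8029


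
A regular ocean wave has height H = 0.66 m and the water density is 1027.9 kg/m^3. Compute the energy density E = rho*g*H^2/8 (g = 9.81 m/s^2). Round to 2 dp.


E = (1/8) * rho * g * H^2
E = (1/8) * 1027.9 * 9.81 * 0.66^2
E = 0.125 * 1027.9 * 9.81 * 0.4356
E = 549.06 J/m^2

549.06


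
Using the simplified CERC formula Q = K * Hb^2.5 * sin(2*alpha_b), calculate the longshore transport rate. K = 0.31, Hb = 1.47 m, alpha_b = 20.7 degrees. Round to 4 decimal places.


Q = K * Hb^2.5 * sin(2 * alpha_b)
Hb^2.5 = 1.47^2.5 = 2.619952
sin(2 * 20.7) = sin(41.4) = 0.661312
Q = 0.31 * 2.619952 * 0.661312
Q = 0.5371 m^3/s

0.5371


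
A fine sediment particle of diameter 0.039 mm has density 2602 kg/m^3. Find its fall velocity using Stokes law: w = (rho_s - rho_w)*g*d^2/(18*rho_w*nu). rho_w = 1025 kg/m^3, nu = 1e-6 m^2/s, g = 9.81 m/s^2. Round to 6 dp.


w = (rho_s - rho_w) * g * d^2 / (18 * rho_w * nu)
d = 0.039 mm = 0.000039 m
rho_s - rho_w = 2602 - 1025 = 1577
Numerator = 1577 * 9.81 * (0.000039)^2 = 0.000023530433
Denominator = 18 * 1025 * 1e-6 = 0.018450
w = 0.001275 m/s

0.001275


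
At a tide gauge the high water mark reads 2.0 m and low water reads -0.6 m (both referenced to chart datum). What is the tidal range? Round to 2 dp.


Tidal range = High water - Low water
Tidal range = 2.0 - (-0.6)
Tidal range = 2.60 m

2.60


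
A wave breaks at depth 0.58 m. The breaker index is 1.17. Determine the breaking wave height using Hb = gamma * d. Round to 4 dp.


Hb = gamma * d
Hb = 1.17 * 0.58
Hb = 0.6786 m

0.6786


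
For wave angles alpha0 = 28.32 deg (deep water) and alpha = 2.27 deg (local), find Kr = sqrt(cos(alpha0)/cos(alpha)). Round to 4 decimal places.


Kr = sqrt(cos(alpha0) / cos(alpha))
cos(28.32) = 0.880312
cos(2.27) = 0.999215
Kr = sqrt(0.880312 / 0.999215)
Kr = sqrt(0.881003)
Kr = 0.9386

0.9386


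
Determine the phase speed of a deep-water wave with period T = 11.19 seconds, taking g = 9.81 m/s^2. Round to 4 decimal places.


We use the deep-water celerity formula:
C = g * T / (2 * pi)
C = 9.81 * 11.19 / (2 * 3.14159...)
C = 109.773900 / 6.283185
C = 17.4711 m/s

17.4711


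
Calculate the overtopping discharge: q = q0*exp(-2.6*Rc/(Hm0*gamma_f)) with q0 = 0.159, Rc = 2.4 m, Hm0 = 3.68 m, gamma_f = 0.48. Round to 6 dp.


q = q0 * exp(-2.6 * Rc / (Hm0 * gamma_f))
Exponent = -2.6 * 2.4 / (3.68 * 0.48)
= -2.6 * 2.4 / 1.7664
= -3.532609
exp(-3.532609) = 0.029229
q = 0.159 * 0.029229
q = 0.004647 m^3/s/m

0.004647


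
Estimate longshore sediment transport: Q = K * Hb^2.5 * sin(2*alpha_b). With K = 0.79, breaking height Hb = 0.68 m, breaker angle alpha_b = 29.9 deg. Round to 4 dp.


Q = K * Hb^2.5 * sin(2 * alpha_b)
Hb^2.5 = 0.68^2.5 = 0.381305
sin(2 * 29.9) = sin(59.8) = 0.864275
Q = 0.79 * 0.381305 * 0.864275
Q = 0.2603 m^3/s

0.2603


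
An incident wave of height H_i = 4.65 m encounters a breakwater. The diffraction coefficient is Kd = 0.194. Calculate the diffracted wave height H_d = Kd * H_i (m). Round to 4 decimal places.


H_d = Kd * H_i
H_d = 0.194 * 4.65
H_d = 0.9021 m

0.9021


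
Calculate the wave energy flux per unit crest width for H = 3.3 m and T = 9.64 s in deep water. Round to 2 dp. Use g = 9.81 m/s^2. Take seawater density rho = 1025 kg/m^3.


P = rho * g^2 * H^2 * T / (32 * pi)
P = 1025 * 9.81^2 * 3.3^2 * 9.64 / (32 * pi)
P = 1025 * 96.2361 * 10.8900 * 9.64 / 100.53096
P = 103007.05 W/m

103007.05


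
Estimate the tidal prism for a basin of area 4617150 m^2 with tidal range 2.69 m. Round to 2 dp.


Tidal prism = Area * Tidal range
P = 4617150 * 2.69
P = 12420133.50 m^3

12420133.50


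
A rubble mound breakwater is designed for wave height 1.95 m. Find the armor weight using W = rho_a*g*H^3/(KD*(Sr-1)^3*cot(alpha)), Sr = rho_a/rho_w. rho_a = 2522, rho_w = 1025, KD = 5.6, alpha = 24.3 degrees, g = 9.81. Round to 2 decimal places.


Sr = rho_a / rho_w = 2522 / 1025 = 2.460488
(Sr - 1) = 1.460488
(Sr - 1)^3 = 3.115256
cot(24.3) = 1 / tan(24.3) = 1 / 0.451517 = 2.214754
Numerator = 2522 * 9.81 * 1.95^3 = 183450.0877
Denominator = 5.6 * 3.115256 * 2.214754 = 38.637358
W = 183450.0877 / 38.637358
W = 4748.00 N

4748.00


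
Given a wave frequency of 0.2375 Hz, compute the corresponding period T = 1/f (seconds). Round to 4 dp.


T = 1 / f
T = 1 / 0.2375
T = 4.2105 s

4.2105


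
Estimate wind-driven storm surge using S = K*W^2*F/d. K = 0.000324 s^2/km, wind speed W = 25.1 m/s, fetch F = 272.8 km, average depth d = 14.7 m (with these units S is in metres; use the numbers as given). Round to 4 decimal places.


S = K * W^2 * F / d
W^2 = 25.1^2 = 630.01
S = 0.000324 * 630.01 * 272.8 / 14.7
Numerator = 0.000324 * 630.01 * 272.8 = 55.684820
S = 55.684820 / 14.7 = 3.7881 m

3.7881


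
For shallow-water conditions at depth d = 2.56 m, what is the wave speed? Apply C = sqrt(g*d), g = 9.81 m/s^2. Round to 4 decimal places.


Using the shallow-water approximation:
C = sqrt(g * d) = sqrt(9.81 * 2.56)
C = sqrt(25.1136)
C = 5.0113 m/s

5.0113


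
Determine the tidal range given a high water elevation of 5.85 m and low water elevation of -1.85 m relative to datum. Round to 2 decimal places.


Tidal range = High water - Low water
Tidal range = 5.85 - (-1.85)
Tidal range = 7.70 m

7.70


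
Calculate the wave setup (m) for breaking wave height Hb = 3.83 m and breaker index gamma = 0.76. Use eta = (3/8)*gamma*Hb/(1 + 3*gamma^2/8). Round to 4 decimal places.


eta = (3/8) * gamma * Hb / (1 + 3*gamma^2/8)
Numerator = (3/8) * 0.76 * 3.83 = 1.091550
Denominator = 1 + 3*0.76^2/8 = 1 + 0.216600 = 1.216600
eta = 1.091550 / 1.216600
eta = 0.8972 m

0.8972


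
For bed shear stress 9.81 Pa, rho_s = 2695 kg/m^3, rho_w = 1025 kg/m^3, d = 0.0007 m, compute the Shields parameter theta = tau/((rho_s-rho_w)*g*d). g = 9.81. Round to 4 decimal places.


theta = tau / ((rho_s - rho_w) * g * d)
rho_s - rho_w = 2695 - 1025 = 1670
Denominator = 1670 * 9.81 * 0.0007 = 11.467890
theta = 9.81 / 11.467890
theta = 0.8554

0.8554


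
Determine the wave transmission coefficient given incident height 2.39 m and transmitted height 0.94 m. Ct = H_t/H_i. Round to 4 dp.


Ct = H_t / H_i
Ct = 0.94 / 2.39
Ct = 0.3933

0.3933


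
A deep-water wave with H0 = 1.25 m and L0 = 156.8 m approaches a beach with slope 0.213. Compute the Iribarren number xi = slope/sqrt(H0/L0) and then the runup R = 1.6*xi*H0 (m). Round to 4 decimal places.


xi = slope / sqrt(H0/L0)
H0/L0 = 1.25/156.8 = 0.007972
sqrt(0.007972) = 0.089286
xi = 0.213 / 0.089286 = 2.385600
R = 1.6 * xi * H0 = 1.6 * 2.385600 * 1.25
R = 4.7712 m

4.7712


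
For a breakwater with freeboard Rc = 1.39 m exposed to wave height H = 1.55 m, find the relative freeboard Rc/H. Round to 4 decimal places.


Relative freeboard = Rc / H
= 1.39 / 1.55
= 0.8968

0.8968


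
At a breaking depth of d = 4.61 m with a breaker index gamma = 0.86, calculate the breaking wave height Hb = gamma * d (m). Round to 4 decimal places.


Hb = gamma * d
Hb = 0.86 * 4.61
Hb = 3.9646 m

3.9646


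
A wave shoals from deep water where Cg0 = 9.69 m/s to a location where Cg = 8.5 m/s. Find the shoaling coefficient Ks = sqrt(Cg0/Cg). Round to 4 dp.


Ks = sqrt(Cg0 / Cg)
Ks = sqrt(9.69 / 8.5)
Ks = sqrt(1.1400)
Ks = 1.0677

1.0677


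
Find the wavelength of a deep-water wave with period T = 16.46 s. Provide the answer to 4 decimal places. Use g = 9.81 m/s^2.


L0 = g * T^2 / (2 * pi)
L0 = 9.81 * 16.46^2 / (2 * pi)
L0 = 9.81 * 270.9316 / 6.28319
L0 = 2657.8390 / 6.28319
L0 = 423.0082 m

423.0082


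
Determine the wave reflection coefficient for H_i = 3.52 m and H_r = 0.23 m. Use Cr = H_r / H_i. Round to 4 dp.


Cr = H_r / H_i
Cr = 0.23 / 3.52
Cr = 0.0653

0.0653


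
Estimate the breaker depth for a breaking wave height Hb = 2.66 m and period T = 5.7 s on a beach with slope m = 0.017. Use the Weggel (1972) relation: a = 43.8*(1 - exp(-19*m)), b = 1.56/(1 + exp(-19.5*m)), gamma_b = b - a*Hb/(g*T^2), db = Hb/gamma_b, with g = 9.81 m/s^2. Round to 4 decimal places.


a = 43.8 * (1 - exp(-19 * m))
exp(-19 * 0.017) = exp(-0.3230) = 0.723974
a = 43.8 * (1 - 0.723974) = 12.089945
b = 1.56 / (1 + exp(-19.5 * m))
exp(-19.5 * 0.017) = exp(-0.3315) = 0.717846
b = 1.56 / (1 + 0.717846) = 0.908114
Hb / (g * T^2) = 2.66 / (9.81 * 5.7^2) = 2.66 / 318.7269 = 0.00834570
gamma_b = b - a * Hb/(g*T^2) = 0.908114 - 12.089945 * 0.00834570 = 0.807215
db = Hb / gamma_b = 2.66 / 0.807215
db = 3.2953 m

3.2953


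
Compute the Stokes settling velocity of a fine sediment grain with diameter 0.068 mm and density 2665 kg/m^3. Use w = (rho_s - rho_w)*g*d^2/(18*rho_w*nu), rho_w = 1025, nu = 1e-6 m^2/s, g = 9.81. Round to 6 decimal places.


w = (rho_s - rho_w) * g * d^2 / (18 * rho_w * nu)
d = 0.068 mm = 0.000068 m
rho_s - rho_w = 2665 - 1025 = 1640
Numerator = 1640 * 9.81 * (0.000068)^2 = 0.000074392762
Denominator = 18 * 1025 * 1e-6 = 0.018450
w = 0.004032 m/s

0.004032


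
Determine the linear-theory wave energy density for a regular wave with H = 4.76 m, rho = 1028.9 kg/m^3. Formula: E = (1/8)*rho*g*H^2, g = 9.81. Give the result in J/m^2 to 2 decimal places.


E = (1/8) * rho * g * H^2
E = (1/8) * 1028.9 * 9.81 * 4.76^2
E = 0.125 * 1028.9 * 9.81 * 22.6576
E = 28586.84 J/m^2

28586.84


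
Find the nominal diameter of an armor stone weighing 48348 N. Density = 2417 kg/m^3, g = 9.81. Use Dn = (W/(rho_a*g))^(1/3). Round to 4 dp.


V = W / (rho_a * g)
V = 48348 / (2417 * 9.81)
V = 48348 / 23710.77
V = 2.039073 m^3
Dn = V^(1/3) = 2.039073^(1/3)
Dn = 1.2681 m

1.2681


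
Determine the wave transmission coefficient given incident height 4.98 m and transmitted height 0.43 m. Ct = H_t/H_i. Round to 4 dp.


Ct = H_t / H_i
Ct = 0.43 / 4.98
Ct = 0.0863

0.0863


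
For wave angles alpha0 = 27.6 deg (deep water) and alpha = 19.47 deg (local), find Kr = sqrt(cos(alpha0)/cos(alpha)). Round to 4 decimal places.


Kr = sqrt(cos(alpha0) / cos(alpha))
cos(27.6) = 0.886204
cos(19.47) = 0.942816
Kr = sqrt(0.886204 / 0.942816)
Kr = sqrt(0.939954)
Kr = 0.9695

0.9695


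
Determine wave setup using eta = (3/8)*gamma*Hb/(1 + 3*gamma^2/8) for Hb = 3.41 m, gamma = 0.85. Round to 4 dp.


eta = (3/8) * gamma * Hb / (1 + 3*gamma^2/8)
Numerator = (3/8) * 0.85 * 3.41 = 1.086937
Denominator = 1 + 3*0.85^2/8 = 1 + 0.270938 = 1.270938
eta = 1.086937 / 1.270938
eta = 0.8552 m

0.8552


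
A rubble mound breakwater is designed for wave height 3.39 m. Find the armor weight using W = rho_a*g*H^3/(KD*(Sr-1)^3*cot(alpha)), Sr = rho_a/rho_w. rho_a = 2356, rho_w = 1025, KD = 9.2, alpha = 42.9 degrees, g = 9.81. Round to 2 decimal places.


Sr = rho_a / rho_w = 2356 / 1025 = 2.298537
(Sr - 1) = 1.298537
(Sr - 1)^3 = 2.189589
cot(42.9) = 1 / tan(42.9) = 1 / 0.929257 = 1.076128
Numerator = 2356 * 9.81 * 3.39^3 = 900416.3825
Denominator = 9.2 * 2.189589 * 1.076128 = 21.677760
W = 900416.3825 / 21.677760
W = 41536.41 N

41536.41


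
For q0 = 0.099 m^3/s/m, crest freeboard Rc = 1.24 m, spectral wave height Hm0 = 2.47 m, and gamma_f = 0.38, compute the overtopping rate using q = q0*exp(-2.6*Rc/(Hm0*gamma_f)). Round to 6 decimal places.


q = q0 * exp(-2.6 * Rc / (Hm0 * gamma_f))
Exponent = -2.6 * 1.24 / (2.47 * 0.38)
= -2.6 * 1.24 / 0.9386
= -3.434903
exp(-3.434903) = 0.032229
q = 0.099 * 0.032229
q = 0.003191 m^3/s/m

0.003191


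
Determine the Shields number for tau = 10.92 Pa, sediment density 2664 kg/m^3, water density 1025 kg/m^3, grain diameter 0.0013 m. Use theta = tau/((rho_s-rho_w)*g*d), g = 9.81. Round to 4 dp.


theta = tau / ((rho_s - rho_w) * g * d)
rho_s - rho_w = 2664 - 1025 = 1639
Denominator = 1639 * 9.81 * 0.0013 = 20.902167
theta = 10.92 / 20.902167
theta = 0.5224

0.5224


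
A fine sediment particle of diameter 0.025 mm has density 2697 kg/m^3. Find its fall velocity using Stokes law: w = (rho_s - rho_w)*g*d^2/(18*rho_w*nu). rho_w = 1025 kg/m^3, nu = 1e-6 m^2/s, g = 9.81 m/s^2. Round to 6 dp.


w = (rho_s - rho_w) * g * d^2 / (18 * rho_w * nu)
d = 0.025 mm = 0.000025 m
rho_s - rho_w = 2697 - 1025 = 1672
Numerator = 1672 * 9.81 * (0.000025)^2 = 0.000010251450
Denominator = 18 * 1025 * 1e-6 = 0.018450
w = 0.000556 m/s

0.000556


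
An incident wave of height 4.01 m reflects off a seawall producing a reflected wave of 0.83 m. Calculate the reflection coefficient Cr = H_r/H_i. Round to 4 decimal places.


Cr = H_r / H_i
Cr = 0.83 / 4.01
Cr = 0.2070

0.2070


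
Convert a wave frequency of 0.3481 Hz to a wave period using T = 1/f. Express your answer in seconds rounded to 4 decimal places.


T = 1 / f
T = 1 / 0.3481
T = 2.8727 s

2.8727


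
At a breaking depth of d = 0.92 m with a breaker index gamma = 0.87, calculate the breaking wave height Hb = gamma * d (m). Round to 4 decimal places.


Hb = gamma * d
Hb = 0.87 * 0.92
Hb = 0.8004 m

0.8004


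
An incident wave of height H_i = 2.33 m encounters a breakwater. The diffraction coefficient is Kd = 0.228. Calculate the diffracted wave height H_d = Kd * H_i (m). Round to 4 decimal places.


H_d = Kd * H_i
H_d = 0.228 * 2.33
H_d = 0.5312 m

0.5312


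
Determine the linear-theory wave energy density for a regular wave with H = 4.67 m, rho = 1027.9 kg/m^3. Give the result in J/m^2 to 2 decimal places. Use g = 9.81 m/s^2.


E = (1/8) * rho * g * H^2
E = (1/8) * 1027.9 * 9.81 * 4.67^2
E = 0.125 * 1027.9 * 9.81 * 21.8089
E = 27489.30 J/m^2

27489.30


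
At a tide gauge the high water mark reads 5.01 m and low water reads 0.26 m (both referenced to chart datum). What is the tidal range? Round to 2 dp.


Tidal range = High water - Low water
Tidal range = 5.01 - (0.26)
Tidal range = 4.75 m

4.75


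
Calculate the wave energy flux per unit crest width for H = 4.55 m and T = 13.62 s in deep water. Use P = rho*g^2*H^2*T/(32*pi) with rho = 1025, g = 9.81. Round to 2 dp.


P = rho * g^2 * H^2 * T / (32 * pi)
P = 1025 * 9.81^2 * 4.55^2 * 13.62 / (32 * pi)
P = 1025 * 96.2361 * 20.7025 * 13.62 / 100.53096
P = 276669.91 W/m

276669.91


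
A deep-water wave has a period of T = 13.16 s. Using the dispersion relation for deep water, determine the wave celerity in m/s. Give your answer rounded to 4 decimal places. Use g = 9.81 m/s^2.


We use the deep-water celerity formula:
C = g * T / (2 * pi)
C = 9.81 * 13.16 / (2 * 3.14159...)
C = 129.099600 / 6.283185
C = 20.5468 m/s

20.5468


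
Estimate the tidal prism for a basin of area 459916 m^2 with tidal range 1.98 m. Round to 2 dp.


Tidal prism = Area * Tidal range
P = 459916 * 1.98
P = 910633.68 m^3

910633.68


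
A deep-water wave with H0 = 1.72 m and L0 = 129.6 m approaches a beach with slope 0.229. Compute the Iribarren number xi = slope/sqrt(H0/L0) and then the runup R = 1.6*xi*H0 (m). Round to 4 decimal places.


xi = slope / sqrt(H0/L0)
H0/L0 = 1.72/129.6 = 0.013272
sqrt(0.013272) = 0.115202
xi = 0.229 / 0.115202 = 1.987805
R = 1.6 * xi * H0 = 1.6 * 1.987805 * 1.72
R = 5.4704 m

5.4704


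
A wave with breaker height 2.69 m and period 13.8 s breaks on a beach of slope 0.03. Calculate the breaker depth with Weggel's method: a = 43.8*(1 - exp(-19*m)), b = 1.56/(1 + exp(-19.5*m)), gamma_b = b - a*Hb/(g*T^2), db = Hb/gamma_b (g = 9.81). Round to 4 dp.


a = 43.8 * (1 - exp(-19 * m))
exp(-19 * 0.03) = exp(-0.5700) = 0.565525
a = 43.8 * (1 - 0.565525) = 19.029986
b = 1.56 / (1 + exp(-19.5 * m))
exp(-19.5 * 0.03) = exp(-0.5850) = 0.557106
b = 1.56 / (1 + 0.557106) = 1.001859
Hb / (g * T^2) = 2.69 / (9.81 * 13.8^2) = 2.69 / 1868.2164 = 0.00143988
gamma_b = b - a * Hb/(g*T^2) = 1.001859 - 19.029986 * 0.00143988 = 0.974458
db = Hb / gamma_b = 2.69 / 0.974458
db = 2.7605 m

2.7605


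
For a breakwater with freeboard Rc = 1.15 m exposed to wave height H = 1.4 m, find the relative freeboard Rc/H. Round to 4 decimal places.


Relative freeboard = Rc / H
= 1.15 / 1.4
= 0.8214

0.8214


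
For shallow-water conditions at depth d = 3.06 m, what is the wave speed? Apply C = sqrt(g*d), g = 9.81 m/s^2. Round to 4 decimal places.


Using the shallow-water approximation:
C = sqrt(g * d) = sqrt(9.81 * 3.06)
C = sqrt(30.0186)
C = 5.4789 m/s

5.4789


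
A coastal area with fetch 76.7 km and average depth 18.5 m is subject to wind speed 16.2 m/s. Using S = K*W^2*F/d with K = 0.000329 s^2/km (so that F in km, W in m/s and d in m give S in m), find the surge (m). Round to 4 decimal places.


S = K * W^2 * F / d
W^2 = 16.2^2 = 262.44
S = 0.000329 * 262.44 * 76.7 / 18.5
Numerator = 0.000329 * 262.44 * 76.7 = 6.622490
S = 6.622490 / 18.5 = 0.3580 m

0.3580


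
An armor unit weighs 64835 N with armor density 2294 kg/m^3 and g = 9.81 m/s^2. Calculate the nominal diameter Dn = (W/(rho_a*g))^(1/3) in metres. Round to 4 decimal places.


V = W / (rho_a * g)
V = 64835 / (2294 * 9.81)
V = 64835 / 22504.14
V = 2.881025 m^3
Dn = V^(1/3) = 2.881025^(1/3)
Dn = 1.4229 m

1.4229


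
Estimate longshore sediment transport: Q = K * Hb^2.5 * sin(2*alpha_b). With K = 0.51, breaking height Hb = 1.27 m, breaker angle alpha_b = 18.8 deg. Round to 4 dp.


Q = K * Hb^2.5 * sin(2 * alpha_b)
Hb^2.5 = 1.27^2.5 = 1.817646
sin(2 * 18.8) = sin(37.6) = 0.610145
Q = 0.51 * 1.817646 * 0.610145
Q = 0.5656 m^3/s

0.5656


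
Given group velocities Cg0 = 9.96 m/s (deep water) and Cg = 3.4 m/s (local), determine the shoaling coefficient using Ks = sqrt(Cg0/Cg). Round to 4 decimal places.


Ks = sqrt(Cg0 / Cg)
Ks = sqrt(9.96 / 3.4)
Ks = sqrt(2.9294)
Ks = 1.7116

1.7116


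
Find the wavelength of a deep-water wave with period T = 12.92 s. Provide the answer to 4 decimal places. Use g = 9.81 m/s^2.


L0 = g * T^2 / (2 * pi)
L0 = 9.81 * 12.92^2 / (2 * pi)
L0 = 9.81 * 166.9264 / 6.28319
L0 = 1637.5480 / 6.28319
L0 = 260.6239 m

260.6239


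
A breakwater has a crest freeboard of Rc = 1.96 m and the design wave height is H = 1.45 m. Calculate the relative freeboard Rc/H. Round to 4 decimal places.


Relative freeboard = Rc / H
= 1.96 / 1.45
= 1.3517

1.3517


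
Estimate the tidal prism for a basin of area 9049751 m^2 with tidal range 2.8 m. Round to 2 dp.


Tidal prism = Area * Tidal range
P = 9049751 * 2.8
P = 25339302.80 m^3

25339302.80


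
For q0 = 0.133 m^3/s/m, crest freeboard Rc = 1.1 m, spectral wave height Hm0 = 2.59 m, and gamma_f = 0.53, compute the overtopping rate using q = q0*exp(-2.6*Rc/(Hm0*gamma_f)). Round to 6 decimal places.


q = q0 * exp(-2.6 * Rc / (Hm0 * gamma_f))
Exponent = -2.6 * 1.1 / (2.59 * 0.53)
= -2.6 * 1.1 / 1.3727
= -2.083485
exp(-2.083485) = 0.124496
q = 0.133 * 0.124496
q = 0.016558 m^3/s/m

0.016558


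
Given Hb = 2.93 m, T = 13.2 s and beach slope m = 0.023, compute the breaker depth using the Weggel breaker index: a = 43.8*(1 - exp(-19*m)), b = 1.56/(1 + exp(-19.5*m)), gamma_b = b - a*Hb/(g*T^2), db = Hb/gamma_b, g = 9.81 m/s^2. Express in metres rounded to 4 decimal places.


a = 43.8 * (1 - exp(-19 * m))
exp(-19 * 0.023) = exp(-0.4370) = 0.645971
a = 43.8 * (1 - 0.645971) = 15.506451
b = 1.56 / (1 + exp(-19.5 * m))
exp(-19.5 * 0.023) = exp(-0.4485) = 0.638585
b = 1.56 / (1 + 0.638585) = 0.952041
Hb / (g * T^2) = 2.93 / (9.81 * 13.2^2) = 2.93 / 1709.2944 = 0.00171416
gamma_b = b - a * Hb/(g*T^2) = 0.952041 - 15.506451 * 0.00171416 = 0.925460
db = Hb / gamma_b = 2.93 / 0.925460
db = 3.1660 m

3.1660


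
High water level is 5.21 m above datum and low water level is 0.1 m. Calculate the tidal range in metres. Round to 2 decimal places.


Tidal range = High water - Low water
Tidal range = 5.21 - (0.1)
Tidal range = 5.11 m

5.11


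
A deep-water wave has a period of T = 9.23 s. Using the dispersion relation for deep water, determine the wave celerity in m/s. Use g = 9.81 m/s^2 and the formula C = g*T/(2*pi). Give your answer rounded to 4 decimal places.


We use the deep-water celerity formula:
C = g * T / (2 * pi)
C = 9.81 * 9.23 / (2 * 3.14159...)
C = 90.546300 / 6.283185
C = 14.4109 m/s

14.4109


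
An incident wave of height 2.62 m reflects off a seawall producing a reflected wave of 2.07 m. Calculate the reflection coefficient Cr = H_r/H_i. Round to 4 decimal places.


Cr = H_r / H_i
Cr = 2.07 / 2.62
Cr = 0.7901

0.7901


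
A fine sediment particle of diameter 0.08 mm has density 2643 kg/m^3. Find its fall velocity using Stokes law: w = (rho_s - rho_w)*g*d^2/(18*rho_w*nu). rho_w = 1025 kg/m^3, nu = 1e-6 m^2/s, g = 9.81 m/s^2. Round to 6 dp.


w = (rho_s - rho_w) * g * d^2 / (18 * rho_w * nu)
d = 0.08 mm = 0.000080 m
rho_s - rho_w = 2643 - 1025 = 1618
Numerator = 1618 * 9.81 * (0.000080)^2 = 0.000101584512
Denominator = 18 * 1025 * 1e-6 = 0.018450
w = 0.005506 m/s

0.005506


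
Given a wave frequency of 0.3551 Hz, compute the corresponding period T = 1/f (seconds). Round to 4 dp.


T = 1 / f
T = 1 / 0.3551
T = 2.8161 s

2.8161


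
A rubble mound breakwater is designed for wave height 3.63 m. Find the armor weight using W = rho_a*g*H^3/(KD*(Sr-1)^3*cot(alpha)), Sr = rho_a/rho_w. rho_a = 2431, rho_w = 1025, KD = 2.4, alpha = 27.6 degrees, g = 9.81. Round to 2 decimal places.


Sr = rho_a / rho_w = 2431 / 1025 = 2.371707
(Sr - 1) = 1.371707
(Sr - 1)^3 = 2.580978
cot(27.6) = 1 / tan(27.6) = 1 / 0.522787 = 1.912824
Numerator = 2431 * 9.81 * 3.63^3 = 1140706.3032
Denominator = 2.4 * 2.580978 * 1.912824 = 11.848695
W = 1140706.3032 / 11.848695
W = 96272.74 N

96272.74


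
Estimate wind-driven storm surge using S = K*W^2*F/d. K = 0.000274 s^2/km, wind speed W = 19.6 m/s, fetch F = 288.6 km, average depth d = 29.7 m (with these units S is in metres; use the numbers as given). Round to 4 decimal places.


S = K * W^2 * F / d
W^2 = 19.6^2 = 384.16
S = 0.000274 * 384.16 * 288.6 / 29.7
Numerator = 0.000274 * 384.16 * 288.6 = 30.377990
S = 30.377990 / 29.7 = 1.0228 m

1.0228


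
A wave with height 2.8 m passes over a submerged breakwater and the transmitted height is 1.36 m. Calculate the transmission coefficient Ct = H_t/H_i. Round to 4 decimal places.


Ct = H_t / H_i
Ct = 1.36 / 2.8
Ct = 0.4857

0.4857


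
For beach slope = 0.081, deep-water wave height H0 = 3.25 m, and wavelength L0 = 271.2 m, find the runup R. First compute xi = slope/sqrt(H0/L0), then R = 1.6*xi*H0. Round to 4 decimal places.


xi = slope / sqrt(H0/L0)
H0/L0 = 3.25/271.2 = 0.011984
sqrt(0.011984) = 0.109470
xi = 0.081 / 0.109470 = 0.739926
R = 1.6 * xi * H0 = 1.6 * 0.739926 * 3.25
R = 3.8476 m

3.8476


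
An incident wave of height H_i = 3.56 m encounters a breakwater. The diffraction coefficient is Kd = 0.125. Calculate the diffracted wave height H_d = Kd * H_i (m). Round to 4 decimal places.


H_d = Kd * H_i
H_d = 0.125 * 3.56
H_d = 0.4450 m

0.4450


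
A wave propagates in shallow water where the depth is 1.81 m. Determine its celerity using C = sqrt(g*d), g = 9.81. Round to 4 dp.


Using the shallow-water approximation:
C = sqrt(g * d) = sqrt(9.81 * 1.81)
C = sqrt(17.7561)
C = 4.2138 m/s

4.2138


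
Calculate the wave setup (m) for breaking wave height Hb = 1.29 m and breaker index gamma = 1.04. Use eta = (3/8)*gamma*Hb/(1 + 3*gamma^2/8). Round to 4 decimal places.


eta = (3/8) * gamma * Hb / (1 + 3*gamma^2/8)
Numerator = (3/8) * 1.04 * 1.29 = 0.503100
Denominator = 1 + 3*1.04^2/8 = 1 + 0.405600 = 1.405600
eta = 0.503100 / 1.405600
eta = 0.3579 m

0.3579


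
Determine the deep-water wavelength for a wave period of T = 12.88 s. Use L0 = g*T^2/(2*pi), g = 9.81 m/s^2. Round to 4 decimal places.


L0 = g * T^2 / (2 * pi)
L0 = 9.81 * 12.88^2 / (2 * pi)
L0 = 9.81 * 165.8944 / 6.28319
L0 = 1627.4241 / 6.28319
L0 = 259.0126 m

259.0126


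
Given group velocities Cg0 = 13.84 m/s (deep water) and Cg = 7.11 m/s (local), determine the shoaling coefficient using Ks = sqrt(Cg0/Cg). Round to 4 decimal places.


Ks = sqrt(Cg0 / Cg)
Ks = sqrt(13.84 / 7.11)
Ks = sqrt(1.9466)
Ks = 1.3952

1.3952


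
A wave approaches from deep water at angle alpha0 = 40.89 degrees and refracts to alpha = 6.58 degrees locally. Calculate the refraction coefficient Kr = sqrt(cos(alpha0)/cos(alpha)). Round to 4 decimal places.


Kr = sqrt(cos(alpha0) / cos(alpha))
cos(40.89) = 0.755968
cos(6.58) = 0.993413
Kr = sqrt(0.755968 / 0.993413)
Kr = sqrt(0.760980)
Kr = 0.8723

0.8723


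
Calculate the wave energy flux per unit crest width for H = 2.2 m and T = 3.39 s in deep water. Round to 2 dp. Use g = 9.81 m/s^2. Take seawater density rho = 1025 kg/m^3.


P = rho * g^2 * H^2 * T / (32 * pi)
P = 1025 * 9.81^2 * 2.2^2 * 3.39 / (32 * pi)
P = 1025 * 96.2361 * 4.8400 * 3.39 / 100.53096
P = 16099.30 W/m

16099.30


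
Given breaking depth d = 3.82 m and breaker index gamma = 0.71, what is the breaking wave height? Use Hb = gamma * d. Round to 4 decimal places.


Hb = gamma * d
Hb = 0.71 * 3.82
Hb = 2.7122 m

2.7122


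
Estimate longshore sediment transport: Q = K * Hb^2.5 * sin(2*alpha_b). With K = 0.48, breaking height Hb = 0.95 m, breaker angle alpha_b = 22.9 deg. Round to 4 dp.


Q = K * Hb^2.5 * sin(2 * alpha_b)
Hb^2.5 = 0.95^2.5 = 0.879648
sin(2 * 22.9) = sin(45.8) = 0.716911
Q = 0.48 * 0.879648 * 0.716911
Q = 0.3027 m^3/s

0.3027


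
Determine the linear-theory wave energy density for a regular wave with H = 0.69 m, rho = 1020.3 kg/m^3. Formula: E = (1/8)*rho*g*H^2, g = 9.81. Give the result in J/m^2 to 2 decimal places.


E = (1/8) * rho * g * H^2
E = (1/8) * 1020.3 * 9.81 * 0.69^2
E = 0.125 * 1020.3 * 9.81 * 0.4761
E = 595.67 J/m^2

595.67


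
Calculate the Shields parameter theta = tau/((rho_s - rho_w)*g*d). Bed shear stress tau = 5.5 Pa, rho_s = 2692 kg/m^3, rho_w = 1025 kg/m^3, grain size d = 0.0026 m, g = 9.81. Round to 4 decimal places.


theta = tau / ((rho_s - rho_w) * g * d)
rho_s - rho_w = 2692 - 1025 = 1667
Denominator = 1667 * 9.81 * 0.0026 = 42.518502
theta = 5.5 / 42.518502
theta = 0.1294

0.1294
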